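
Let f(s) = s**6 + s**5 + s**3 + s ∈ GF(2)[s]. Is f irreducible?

Check for roots in GF(2): f(0) = 0 → root; f(1) = 0 → root.
f(0) = 0, so (s) divides f(s); f is reducible.

No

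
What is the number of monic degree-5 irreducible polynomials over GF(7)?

3360

Gauss's count: N_{7}(5) = (1/5) Σ_{d|5} μ(5/d)·7^d.
Divisors of 5: 1, 5; μ(5/d) for each: -1, 1.
Σ = − 7^1 + 7^5 = 16800.
N = 16800/5 = 3360.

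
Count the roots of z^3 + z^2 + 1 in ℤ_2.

Write P(z) = z^3 + z^2 + 1.
Evaluate at each of the 2 elements of ℤ_2:
P(0) = 1; P(1) = 1.
No element is a root.

0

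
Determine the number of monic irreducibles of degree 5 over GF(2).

6

Gauss's count: N_{2}(5) = (1/5) Σ_{d|5} μ(5/d)·2^d.
Divisors of 5: 1, 5; μ(5/d) for each: -1, 1.
Σ = − 2^1 + 2^5 = 30.
N = 30/5 = 6.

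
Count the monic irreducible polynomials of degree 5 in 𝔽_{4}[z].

204

By the necklace-counting formula, N_4(5) = (1/5) Σ_{d|5} μ(5/d)·4^d.
Divisors of 5: 1, 5; μ(5/d) for each: -1, 1.
Σ = − 4^1 + 4^5 = 1020.
N = 1020/5 = 204.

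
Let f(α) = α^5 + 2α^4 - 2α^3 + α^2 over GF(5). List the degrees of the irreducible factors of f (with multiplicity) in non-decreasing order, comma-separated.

1, 1, 1, 2

Roots in GF(5): f(0) = 0 → root; f(1) = 2; f(2) = 2; f(3) = 0 → root; f(4) = 4.
Linear factors from roots: (α), (α + 2).
Complete factorization: f(α) = (α + 2)·(α)^2·(α^2 - 2).
Factor degrees with multiplicity: 1 + 1 + 1 + 2 = 5.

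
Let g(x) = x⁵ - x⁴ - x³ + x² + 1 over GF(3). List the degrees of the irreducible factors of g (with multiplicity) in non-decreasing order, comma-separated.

5

Roots in GF(3): g(0) = 1; g(1) = 1; g(2) = 1.
Complete factorization: g(x) = (x⁵ - x⁴ - x³ + x² + 1).
Factor degrees with multiplicity: 5 = 5.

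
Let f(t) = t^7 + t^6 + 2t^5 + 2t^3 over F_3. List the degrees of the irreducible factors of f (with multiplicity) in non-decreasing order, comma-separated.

1, 1, 1, 1, 3

Roots in F_3: f(0) = 0 → root; f(1) = 0 → root; f(2) = 2.
Linear factors from roots: (t), (t + 2).
Complete factorization: f(t) = (t + 2)·(t)^3·(t^3 + 2t^2 + t + 1).
Factor degrees with multiplicity: 1 + 1 + 1 + 1 + 3 = 7.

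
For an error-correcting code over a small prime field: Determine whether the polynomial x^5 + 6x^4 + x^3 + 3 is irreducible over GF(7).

No

Write m(x) = x^5 + 6x^4 + x^3 + 3.
Check for roots in GF(7): m(0) = 3; m(1) = 4; m(2) = 6; m(3) = 3; m(4) = 2; m(5) = 3; m(6) = 0 → root.
m(6) = 0, so (x − 6) divides m(x); m is reducible.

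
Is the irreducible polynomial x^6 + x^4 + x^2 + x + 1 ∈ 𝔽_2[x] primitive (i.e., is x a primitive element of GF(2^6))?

No

Write f(x) = x^6 + x^4 + x^2 + x + 1.
|GF(2^6)^×| = 2^6 − 1 = 63. Prime factorization: 63 = 3^2·7.
f is primitive ⇔ x has order 63 in GF(2)[x]/(f), i.e. x^(63/q) ≠ 1 for each prime q | 63.
x^(21) mod f = 1
x^(9) mod f = x^4 + x^2 + x.
Since x^(21) = 1, the order of x divides 21 < 63; not primitive.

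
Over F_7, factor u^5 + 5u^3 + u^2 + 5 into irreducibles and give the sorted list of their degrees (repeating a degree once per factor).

1, 1, 1, 1, 1

Write g(u) = u^5 + 5u^3 + u^2 + 5.
Linear factors from roots: (u + 4), (u + 3), (u + 2), (u + 1).
Complete factorization: g(u) = (u + 1)·(u + 2)·(u + 3)·(u + 4)^2.
Factor degrees with multiplicity: 1 + 1 + 1 + 1 + 1 = 5.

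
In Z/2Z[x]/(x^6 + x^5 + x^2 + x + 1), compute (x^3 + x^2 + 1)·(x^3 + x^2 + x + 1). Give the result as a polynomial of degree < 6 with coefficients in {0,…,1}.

x^5 + x^3 + x^2

Multiply in Z/2Z[x]: (x^3 + x^2 + 1)·(x^3 + x^2 + x + 1) = x^6 + x^3 + x + 1.
Reduce using x^6 ≡ x^5 + x^2 + x + 1 (mod x^6 + x^5 + x^2 + x + 1).
Reduced: x^5 + x^3 + x^2.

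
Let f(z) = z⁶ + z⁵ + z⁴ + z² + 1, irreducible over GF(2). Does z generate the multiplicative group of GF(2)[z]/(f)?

No

|GF(2^6)^×| = 2^6 − 1 = 63. Prime factorization: 63 = 3^2·7.
f is primitive ⇔ z has order 63 in GF(2)[z]/(f), i.e. z^(63/q) ≠ 1 for each prime q | 63.
z^(21) mod f = 1
z^(9) mod f = z³ + 1.
Since z^(21) = 1, the order of z divides 21 < 63; not primitive.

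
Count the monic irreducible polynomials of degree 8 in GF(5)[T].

By the necklace-counting formula, N_5(8) = (1/8) Σ_{d|8} μ(8/d)·5^d.
Divisors of 8: 1, 2, 4, 8; μ(8/d) for each: 0, 0, -1, 1.
Σ = − 5^4 + 5^8 = 390000.
N = 390000/8 = 48750.

48750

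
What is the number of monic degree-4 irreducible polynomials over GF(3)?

18

Gauss's count: N_{3}(4) = (1/4) Σ_{d|4} μ(4/d)·3^d.
Divisors of 4: 1, 2, 4; μ(4/d) for each: 0, -1, 1.
Σ = − 3^2 + 3^4 = 72.
N = 72/4 = 18.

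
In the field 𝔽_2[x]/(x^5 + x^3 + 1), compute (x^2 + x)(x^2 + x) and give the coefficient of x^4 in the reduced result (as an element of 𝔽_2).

1

Multiply in 𝔽_2[x]: (x^2 + x)·(x^2 + x) = x^4 + x^2.
Reduced: x^4 + x^2.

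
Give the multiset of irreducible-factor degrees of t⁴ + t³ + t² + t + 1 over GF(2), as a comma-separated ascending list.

4

Write f(t) = t⁴ + t³ + t² + t + 1.
Roots in GF(2): f(0) = 1; f(1) = 1.
Complete factorization: f(t) = (t⁴ + t³ + t² + t + 1).
Factor degrees with multiplicity: 4 = 4.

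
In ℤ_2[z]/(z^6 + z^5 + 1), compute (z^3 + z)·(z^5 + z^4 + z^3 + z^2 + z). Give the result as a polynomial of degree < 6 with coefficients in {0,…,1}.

Multiply in ℤ_2[z]: (z^3 + z)·(z^5 + z^4 + z^3 + z^2 + z) = z^8 + z^7 + z^3 + z^2.
Reduce using z^6 ≡ z^5 + 1 (mod z^6 + z^5 + 1).
Reduced: z^3.

z^3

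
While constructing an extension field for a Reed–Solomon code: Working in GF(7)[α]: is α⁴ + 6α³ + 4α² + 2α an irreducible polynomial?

No

Write h(α) = α⁴ + 6α³ + 4α² + 2α.
Check for roots in GF(7): h(0) = 0 → root; h(1) = 6; h(2) = 0 → root; h(3) = 5; h(4) = 5; h(5) = 1; h(6) = 4.
h(0) = 0, so (α) divides h(α); h is reducible.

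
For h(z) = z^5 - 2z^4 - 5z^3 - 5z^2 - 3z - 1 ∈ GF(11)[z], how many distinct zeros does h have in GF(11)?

2

Evaluate at each of the 11 elements of GF(11):
h(0) = 10; h(1) = 7; h(2) = 10; h(3) = 1; h(4) = 0 → root; h(5) = 9; h(6) = 0 → root; h(7) = 2; h(8) = 1; h(9) = 5; h(10) = 10.
Roots: {4, 6}.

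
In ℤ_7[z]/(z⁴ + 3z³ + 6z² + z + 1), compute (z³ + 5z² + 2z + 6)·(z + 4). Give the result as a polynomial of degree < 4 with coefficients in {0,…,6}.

6z^3 + 2z^2 + 6z + 2

Multiply in ℤ_7[z]: (z³ + 5z² + 2z + 6)·(z + 4) = z⁴ + 2z³ + z² + 3.
Reduce using z⁴ ≡ 4z³ + z² + 6z + 6 (mod z⁴ + 3z³ + 6z² + z + 1).
Reduced: 6z³ + 2z² + 6z + 2.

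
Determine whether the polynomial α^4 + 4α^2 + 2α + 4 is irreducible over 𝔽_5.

No

Write m(α) = α^4 + 4α^2 + 2α + 4.
Check for roots in 𝔽_5: m(0) = 4; m(1) = 1; m(2) = 0 → root; m(3) = 2; m(4) = 2.
m(2) = 0, so (α − 2) divides m(α); m is reducible.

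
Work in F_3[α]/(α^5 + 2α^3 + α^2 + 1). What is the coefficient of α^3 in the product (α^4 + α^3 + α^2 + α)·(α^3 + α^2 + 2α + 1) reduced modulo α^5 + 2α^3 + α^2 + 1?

1

Multiply in F_3[α]: (α^4 + α^3 + α^2 + α)·(α^3 + α^2 + 2α + 1) = α^7 + 2α^6 + α^5 + 2α^4 + α^3 + α.
Reduce using α^5 ≡ α^3 + 2α^2 + 2 (mod α^5 + 2α^3 + α^2 + 1).
Reduced: α^3 + 2α + 1.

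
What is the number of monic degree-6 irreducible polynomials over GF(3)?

The number of monic irreducibles of degree 6 over GF(3) is (1/6)·Σ_{d∣6} μ(6/d) 3^d.
Divisors of 6: 1, 2, 3, 6; μ(6/d) for each: 1, -1, -1, 1.
Σ = 3^1 − 3^2 − 3^3 + 3^6 = 696.
N = 696/6 = 116.

116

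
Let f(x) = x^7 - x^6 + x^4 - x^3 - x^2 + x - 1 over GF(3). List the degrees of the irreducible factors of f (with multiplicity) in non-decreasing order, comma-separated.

Roots in GF(3): f(0) = 2; f(1) = 2; f(2) = 0 → root.
Linear factors from roots: (x + 1).
Complete factorization: f(x) = (x + 1)^2·(x^2 + x - 1)·(x^3 - x^2 + x + 1).
Factor degrees with multiplicity: 1 + 1 + 2 + 3 = 7.

1, 1, 2, 3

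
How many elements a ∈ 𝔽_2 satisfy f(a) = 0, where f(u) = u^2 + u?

2

Evaluate at each of the 2 elements of 𝔽_2:
f(0) = 0 → root; f(1) = 0 → root.
Roots: {0, 1}.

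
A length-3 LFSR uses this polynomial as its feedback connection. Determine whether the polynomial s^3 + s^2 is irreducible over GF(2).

No

Write h(s) = s^3 + s^2.
Check for roots in GF(2): h(0) = 0 → root; h(1) = 0 → root.
h(0) = 0, so (s) divides h(s); h is reducible.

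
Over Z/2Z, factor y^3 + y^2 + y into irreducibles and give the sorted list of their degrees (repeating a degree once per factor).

1, 2

Write h(y) = y^3 + y^2 + y.
Roots in Z/2Z: h(0) = 0 → root; h(1) = 1.
Linear factors from roots: (y).
Complete factorization: h(y) = (y)·(y^2 + y + 1).
Factor degrees with multiplicity: 1 + 2 = 3.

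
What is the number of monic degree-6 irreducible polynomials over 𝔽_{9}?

x^(9^6) − x is the product of all monic irreducibles of degree dividing 6; Möbius inversion gives N = (1/6) Σ μ(6/d)·9^d.
Divisors of 6: 1, 2, 3, 6; μ(6/d) for each: 1, -1, -1, 1.
Σ = 9^1 − 9^2 − 9^3 + 9^6 = 530640.
N = 530640/6 = 88440.

88440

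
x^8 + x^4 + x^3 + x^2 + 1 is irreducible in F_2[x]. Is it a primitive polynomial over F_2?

Write f(x) = x^8 + x^4 + x^3 + x^2 + 1.
|GF(2^8)^×| = 2^8 − 1 = 255. Prime factorization: 255 = 3·5·17.
f is primitive ⇔ x has order 255 in GF(2)[x]/(f), i.e. x^(255/q) ≠ 1 for each prime q | 255.
x^(85) mod f = x^7 + x^6 + x^4 + x^2 + x.
x^(51) mod f = x^3 + x.
x^(15) mod f = x^5 + x^2 + x.
None equal 1, so x has full order 255; f is primitive.

Yes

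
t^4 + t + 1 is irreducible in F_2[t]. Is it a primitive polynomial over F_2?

Write f(t) = t^4 + t + 1.
|GF(2^4)^×| = 2^4 − 1 = 15. Prime factorization: 15 = 3·5.
f is primitive ⇔ t has order 15 in GF(2)[t]/(f), i.e. t^(15/q) ≠ 1 for each prime q | 15.
t^(5) mod f = t^2 + t.
t^(3) mod f = t^3.
None equal 1, so t has full order 15; f is primitive.

Yes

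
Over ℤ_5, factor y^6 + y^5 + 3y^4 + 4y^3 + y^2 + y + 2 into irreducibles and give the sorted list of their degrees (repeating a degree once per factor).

3, 3

Write f(y) = y^6 + y^5 + 3y^4 + 4y^3 + y^2 + y + 2.
Roots in ℤ_5: f(0) = 2; f(1) = 3; f(2) = 4; f(3) = 2; f(4) = 1.
Complete factorization: f(y) = (y^3 + 3y^2 + 4)·(y^3 + 3y^2 + 4y + 3).
Factor degrees with multiplicity: 3 + 3 = 6.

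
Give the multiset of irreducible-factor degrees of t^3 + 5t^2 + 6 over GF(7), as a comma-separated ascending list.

Write g(t) = t^3 + 5t^2 + 6.
Complete factorization: g(t) = (t^3 + 5t^2 + 6).
Factor degrees with multiplicity: 3 = 3.

3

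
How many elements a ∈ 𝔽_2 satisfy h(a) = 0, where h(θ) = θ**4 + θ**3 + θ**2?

Evaluate at each of the 2 elements of 𝔽_2:
h(0) = 0 → root; h(1) = 1.
Roots: {0}.

1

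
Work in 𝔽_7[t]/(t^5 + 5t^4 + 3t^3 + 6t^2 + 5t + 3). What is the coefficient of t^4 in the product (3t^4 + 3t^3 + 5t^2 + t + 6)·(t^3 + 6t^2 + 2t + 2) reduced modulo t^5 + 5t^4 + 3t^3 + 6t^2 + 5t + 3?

Multiply in 𝔽_7[t]: (3t^4 + 3t^3 + 5t^2 + t + 6)·(t^3 + 6t^2 + 2t + 2) = 3t^7 + t^5 + t^4 + 6t^2 + 5.
Reduce using t^5 ≡ 2t^4 + 4t^3 + t^2 + 2t + 4 (mod t^5 + 5t^4 + 3t^3 + 6t^2 + 5t + 3).
Reduced: t^4 + 6t^2 + 4t.

1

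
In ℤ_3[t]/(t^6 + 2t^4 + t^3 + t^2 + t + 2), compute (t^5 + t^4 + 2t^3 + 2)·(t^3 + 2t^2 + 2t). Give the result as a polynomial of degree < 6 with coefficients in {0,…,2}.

Multiply in ℤ_3[t]: (t^5 + t^4 + 2t^3 + 2)·(t^3 + 2t^2 + 2t) = t^8 + t^4 + 2t^3 + t^2 + t.
Reduce using t^6 ≡ t^4 + 2t^3 + 2t^2 + 2t + 1 (mod t^6 + 2t^4 + t^3 + t^2 + t + 2).
Reduced: 2t^5 + t^4 + t^2 + 1.

2t^5 + t^4 + t^2 + 1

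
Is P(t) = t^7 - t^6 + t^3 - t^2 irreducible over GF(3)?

No

Check for roots in GF(3): P(0) = 0 → root; P(1) = 0 → root; P(2) = 2.
P(0) = 0, so (t) divides P(t); P is reducible.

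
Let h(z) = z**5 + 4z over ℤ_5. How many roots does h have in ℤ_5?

5

Evaluate at each of the 5 elements of ℤ_5:
h(0) = 0 → root; h(1) = 0 → root; h(2) = 0 → root; h(3) = 0 → root; h(4) = 0 → root.
Roots: {0, 1, 2, 3, 4}.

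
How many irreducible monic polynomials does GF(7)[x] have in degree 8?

720300

By the necklace-counting formula, N_7(8) = (1/8) Σ_{d|8} μ(8/d)·7^d.
Divisors of 8: 1, 2, 4, 8; μ(8/d) for each: 0, 0, -1, 1.
Σ = − 7^4 + 7^8 = 5762400.
N = 5762400/8 = 720300.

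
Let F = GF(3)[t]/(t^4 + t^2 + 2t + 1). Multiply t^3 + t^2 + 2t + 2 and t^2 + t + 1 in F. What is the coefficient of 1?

0

Multiply in GF(3)[t]: (t^3 + t^2 + 2t + 2)·(t^2 + t + 1) = t^5 + 2t^4 + t^3 + 2t^2 + t + 2.
Reduce using t^4 ≡ 2t^2 + t + 2 (mod t^4 + t^2 + 2t + 1).
Reduced: t^2 + 2t.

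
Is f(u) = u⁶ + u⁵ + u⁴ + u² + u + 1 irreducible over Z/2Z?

No

Check for roots in Z/2Z: f(0) = 1; f(1) = 0 → root.
f(1) = 0, so (u − 1) divides f(u); f is reducible.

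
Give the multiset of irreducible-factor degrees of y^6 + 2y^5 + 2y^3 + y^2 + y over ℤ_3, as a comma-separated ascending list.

1, 1, 1, 3

Write f(y) = y^6 + 2y^5 + 2y^3 + y^2 + y.
Roots in ℤ_3: f(0) = 0 → root; f(1) = 1; f(2) = 0 → root.
Linear factors from roots: (y), (y + 1).
Complete factorization: f(y) = (y)·(y + 1)^2·(y^3 + 2y + 1).
Factor degrees with multiplicity: 1 + 1 + 1 + 3 = 6.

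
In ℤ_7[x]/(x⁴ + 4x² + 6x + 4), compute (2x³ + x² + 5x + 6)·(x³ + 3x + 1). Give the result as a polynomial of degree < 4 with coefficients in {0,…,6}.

Multiply in ℤ_7[x]: (2x³ + x² + 5x + 6)·(x³ + 3x + 1) = 2x⁶ + x⁵ + 4x⁴ + 4x³ + 2x² + 2x + 6.
Reduce using x⁴ ≡ 3x² + x + 3 (mod x⁴ + 4x² + 6x + 4).
Reduced: 2x³ + 4x² + x + 1.

2x^3 + 4x^2 + x + 1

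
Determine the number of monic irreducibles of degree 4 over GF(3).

18

By the necklace-counting formula, N_3(4) = (1/4) Σ_{d|4} μ(4/d)·3^d.
Divisors of 4: 1, 2, 4; μ(4/d) for each: 0, -1, 1.
Σ = − 3^2 + 3^4 = 72.
N = 72/4 = 18.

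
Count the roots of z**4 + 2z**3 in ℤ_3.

Write P(z) = z**4 + 2z**3.
Evaluate at each of the 3 elements of ℤ_3:
P(0) = 0 → root; P(1) = 0 → root; P(2) = 2.
Roots: {0, 1}.

2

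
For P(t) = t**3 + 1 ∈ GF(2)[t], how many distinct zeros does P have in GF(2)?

Evaluate at each of the 2 elements of GF(2):
P(0) = 1; P(1) = 0 → root.
Roots: {1}.

1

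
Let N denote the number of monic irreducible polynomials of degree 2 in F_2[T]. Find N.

Gauss's count: N_{2}(2) = (1/2) Σ_{d|2} μ(2/d)·2^d.
Divisors of 2: 1, 2; μ(2/d) for each: -1, 1.
Σ = − 2^1 + 2^2 = 2.
N = 2/2 = 1.

1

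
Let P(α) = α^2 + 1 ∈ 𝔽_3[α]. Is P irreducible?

Yes

Check for roots in 𝔽_3: P(0) = 1; P(1) = 2; P(2) = 2.
No roots. A degree-2 polynomial over a field with no linear factor is irreducible.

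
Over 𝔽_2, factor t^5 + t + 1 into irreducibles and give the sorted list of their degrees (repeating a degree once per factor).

2, 3

Write g(t) = t^5 + t + 1.
Roots in 𝔽_2: g(0) = 1; g(1) = 1.
Complete factorization: g(t) = (t^2 + t + 1)·(t^3 + t^2 + 1).
Factor degrees with multiplicity: 2 + 3 = 5.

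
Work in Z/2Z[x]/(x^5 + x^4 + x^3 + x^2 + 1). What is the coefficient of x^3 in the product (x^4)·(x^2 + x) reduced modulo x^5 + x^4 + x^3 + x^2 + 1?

1

Multiply in Z/2Z[x]: (x^4)·(x^2 + x) = x^6 + x^5.
Reduce using x^5 ≡ x^4 + x^3 + x^2 + 1 (mod x^5 + x^4 + x^3 + x^2 + 1).
Reduced: x^4 + x^3 + x.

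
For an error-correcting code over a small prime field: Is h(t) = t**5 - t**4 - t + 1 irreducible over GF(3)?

No

Check for roots in GF(3): h(0) = 1; h(1) = 0 → root; h(2) = 0 → root.
h(1) = 0, so (t − 1) divides h(t); h is reducible.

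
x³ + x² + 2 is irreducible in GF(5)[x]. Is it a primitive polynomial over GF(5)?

Write f(x) = x³ + x² + 2.
|GF(5^3)^×| = 5^3 − 1 = 124. Prime factorization: 124 = 2^2·31.
f is primitive ⇔ x has order 124 in GF(5)[x]/(f), i.e. x^(124/q) ≠ 1 for each prime q | 124.
x^(62) mod f = 4.
x^(4) mod f = x² + 3x + 2.
None equal 1, so x has full order 124; f is primitive.

Yes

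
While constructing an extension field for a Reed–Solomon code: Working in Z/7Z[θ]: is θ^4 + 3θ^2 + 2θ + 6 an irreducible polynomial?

Write f(θ) = θ^4 + 3θ^2 + 2θ + 6.
Check for roots in Z/7Z: f(0) = 6; f(1) = 5; f(2) = 3; f(3) = 1; f(4) = 3; f(5) = 2; f(6) = 1.
No roots, so no linear factors.
Degree-2 irreducible divisors: test the 21 monic irreducibles of degree 2 over GF(7).
None of them divide f (all give nonzero remainder).
No irreducible factor of degree ≤ 2 exists, so f is irreducible over GF(7).

Yes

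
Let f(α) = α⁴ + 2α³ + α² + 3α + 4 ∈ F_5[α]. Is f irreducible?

Yes

Check for roots in F_5: f(0) = 4; f(1) = 1; f(2) = 1; f(3) = 2; f(4) = 1.
No roots, so no linear factors.
Degree-2 irreducible divisors: test the 10 monic irreducibles of degree 2 over GF(5).
None of them divide f (all give nonzero remainder).
No irreducible factor of degree ≤ 2 exists, so f is irreducible over GF(5).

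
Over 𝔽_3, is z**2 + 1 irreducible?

Yes

Write P(z) = z**2 + 1.
Check for roots in 𝔽_3: P(0) = 1; P(1) = 2; P(2) = 2.
No roots. A degree-2 polynomial over a field with no linear factor is irreducible.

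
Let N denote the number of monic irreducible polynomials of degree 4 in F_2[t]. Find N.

x^(2^4) − x is the product of all monic irreducibles of degree dividing 4; Möbius inversion gives N = (1/4) Σ μ(4/d)·2^d.
Divisors of 4: 1, 2, 4; μ(4/d) for each: 0, -1, 1.
Σ = − 2^2 + 2^4 = 12.
N = 12/4 = 3.

3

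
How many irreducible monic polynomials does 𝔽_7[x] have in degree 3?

112

The number of monic irreducibles of degree 3 over GF(7) is (1/3)·Σ_{d∣3} μ(3/d) 7^d.
Divisors of 3: 1, 3; μ(3/d) for each: -1, 1.
Σ = − 7^1 + 7^3 = 336.
N = 336/3 = 112.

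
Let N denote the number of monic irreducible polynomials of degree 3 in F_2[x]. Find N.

x^(2^3) − x is the product of all monic irreducibles of degree dividing 3; Möbius inversion gives N = (1/3) Σ μ(3/d)·2^d.
Divisors of 3: 1, 3; μ(3/d) for each: -1, 1.
Σ = − 2^1 + 2^3 = 6.
N = 6/3 = 2.

2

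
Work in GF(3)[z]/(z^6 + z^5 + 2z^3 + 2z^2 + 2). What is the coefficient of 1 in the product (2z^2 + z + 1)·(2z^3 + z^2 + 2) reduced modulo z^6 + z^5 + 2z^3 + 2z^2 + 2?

Multiply in GF(3)[z]: (2z^2 + z + 1)·(2z^3 + z^2 + 2) = z^5 + z^4 + 2z^2 + 2z + 2.
Reduced: z^5 + z^4 + 2z^2 + 2z + 2.

2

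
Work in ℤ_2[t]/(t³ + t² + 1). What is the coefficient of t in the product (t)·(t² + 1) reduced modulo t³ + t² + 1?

1

Multiply in ℤ_2[t]: (t)·(t² + 1) = t³ + t.
Reduce using t³ ≡ t² + 1 (mod t³ + t² + 1).
Reduced: t² + t + 1.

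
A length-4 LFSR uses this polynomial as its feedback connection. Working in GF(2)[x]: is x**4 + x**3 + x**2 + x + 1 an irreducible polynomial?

Write m(x) = x**4 + x**3 + x**2 + x + 1.
Check for roots in GF(2): m(0) = 1; m(1) = 1.
No roots, so no linear factors.
Monic irreducibles of degree 2 over GF(2): x**2 + x + 1.
None of them divide m (all give nonzero remainder).
No irreducible factor of degree ≤ 2 exists, so m is irreducible over GF(2).

Yes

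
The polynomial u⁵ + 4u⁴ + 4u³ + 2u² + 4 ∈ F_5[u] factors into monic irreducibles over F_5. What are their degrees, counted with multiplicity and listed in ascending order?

1, 1, 1, 2

Write h(u) = u⁵ + 4u⁴ + 4u³ + 2u² + 4.
Roots in F_5: h(0) = 4; h(1) = 0 → root; h(2) = 0 → root; h(3) = 2; h(4) = 0 → root.
Linear factors from roots: (u + 4), (u + 3), (u + 1).
Complete factorization: h(u) = (u + 1)·(u + 3)·(u + 4)·(u² + u + 2).
Factor degrees with multiplicity: 1 + 1 + 1 + 2 = 5.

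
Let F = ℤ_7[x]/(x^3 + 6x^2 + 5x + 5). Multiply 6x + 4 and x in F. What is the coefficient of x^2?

6

Multiply in ℤ_7[x]: (6x + 4)·(x) = 6x^2 + 4x.
Reduced: 6x^2 + 4x.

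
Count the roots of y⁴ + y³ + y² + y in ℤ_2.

Write P(y) = y⁴ + y³ + y² + y.
Evaluate at each of the 2 elements of ℤ_2:
P(0) = 0 → root; P(1) = 0 → root.
Roots: {0, 1}.

2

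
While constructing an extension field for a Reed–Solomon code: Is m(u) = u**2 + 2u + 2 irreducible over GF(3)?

Yes

Check for roots in GF(3): m(0) = 2; m(1) = 2; m(2) = 1.
No roots. A degree-2 polynomial over a field with no linear factor is irreducible.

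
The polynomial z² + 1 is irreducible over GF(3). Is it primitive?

No

Write f(z) = z² + 1.
|GF(3^2)^×| = 3^2 − 1 = 8. Prime factorization: 8 = 2^3.
f is primitive ⇔ z has order 8 in GF(3)[z]/(f), i.e. z^(8/q) ≠ 1 for each prime q | 8.
z^(4) mod f = 1
Since z^(4) = 1, the order of z divides 4 < 8; not primitive.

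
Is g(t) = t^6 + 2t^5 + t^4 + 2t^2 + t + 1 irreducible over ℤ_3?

Check for roots in ℤ_3: g(0) = 1; g(1) = 2; g(2) = 2.
No roots, so no linear factors.
Monic irreducibles of degree 2 over GF(3): t^2 + 1, t^2 + t + 2, t^2 + 2t + 2.
None of them divide g (all give nonzero remainder).
Degree-3 irreducible divisors: test the 8 monic irreducibles of degree 3 over GF(3).
None of them divide g (all give nonzero remainder).
No irreducible factor of degree ≤ 3 exists, so g is irreducible over GF(3).

Yes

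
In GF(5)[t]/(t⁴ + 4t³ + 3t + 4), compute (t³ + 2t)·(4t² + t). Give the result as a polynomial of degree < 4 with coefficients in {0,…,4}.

3t^3 + 4t

Multiply in GF(5)[t]: (t³ + 2t)·(4t² + t) = 4t⁵ + t⁴ + 3t³ + 2t².
Reduce using t⁴ ≡ t³ + 2t + 1 (mod t⁴ + 4t³ + 3t + 4).
Reduced: 3t³ + 4t.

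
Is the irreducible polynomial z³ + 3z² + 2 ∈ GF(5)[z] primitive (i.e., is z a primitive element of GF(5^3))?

Yes

Write f(z) = z³ + 3z² + 2.
|GF(5^3)^×| = 5^3 − 1 = 124. Prime factorization: 124 = 2^2·31.
f is primitive ⇔ z has order 124 in GF(5)[z]/(f), i.e. z^(124/q) ≠ 1 for each prime q | 124.
z^(62) mod f = 4.
z^(4) mod f = 4z² + 3z + 1.
None equal 1, so z has full order 124; f is primitive.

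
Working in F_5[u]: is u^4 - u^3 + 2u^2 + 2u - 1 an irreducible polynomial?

Yes

Write h(u) = u^4 - u^3 + 2u^2 + 2u - 1.
Check for roots in F_5: h(0) = 4; h(1) = 3; h(2) = 4; h(3) = 2; h(4) = 1.
No roots, so no linear factors.
Degree-2 irreducible divisors: test the 10 monic irreducibles of degree 2 over GF(5).
None of them divide h (all give nonzero remainder).
No irreducible factor of degree ≤ 2 exists, so h is irreducible over GF(5).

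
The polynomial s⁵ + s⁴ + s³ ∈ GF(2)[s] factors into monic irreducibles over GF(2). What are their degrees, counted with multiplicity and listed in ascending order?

1, 1, 1, 2

Write g(s) = s⁵ + s⁴ + s³.
Roots in GF(2): g(0) = 0 → root; g(1) = 1.
Linear factors from roots: (s).
Complete factorization: g(s) = (s)^3·(s² + s + 1).
Factor degrees with multiplicity: 1 + 1 + 1 + 2 = 5.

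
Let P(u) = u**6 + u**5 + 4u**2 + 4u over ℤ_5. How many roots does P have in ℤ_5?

Evaluate at each of the 5 elements of ℤ_5:
P(0) = 0 → root; P(1) = 0 → root; P(2) = 0 → root; P(3) = 0 → root; P(4) = 0 → root.
Roots: {0, 1, 2, 3, 4}.

5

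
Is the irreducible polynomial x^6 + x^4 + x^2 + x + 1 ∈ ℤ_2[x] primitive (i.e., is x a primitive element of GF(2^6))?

No

Write f(x) = x^6 + x^4 + x^2 + x + 1.
|GF(2^6)^×| = 2^6 − 1 = 63. Prime factorization: 63 = 3^2·7.
f is primitive ⇔ x has order 63 in GF(2)[x]/(f), i.e. x^(63/q) ≠ 1 for each prime q | 63.
x^(21) mod f = 1
x^(9) mod f = x^4 + x^2 + x.
Since x^(21) = 1, the order of x divides 21 < 63; not primitive.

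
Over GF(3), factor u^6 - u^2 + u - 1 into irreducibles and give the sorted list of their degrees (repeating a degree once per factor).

Write g(u) = u^6 - u^2 + u - 1.
Roots in GF(3): g(0) = 2; g(1) = 0 → root; g(2) = 1.
Linear factors from roots: (u - 1).
Complete factorization: g(u) = (u - 1)·(u^2 + u - 1)·(u^3 - u - 1).
Factor degrees with multiplicity: 1 + 2 + 3 = 6.

1, 2, 3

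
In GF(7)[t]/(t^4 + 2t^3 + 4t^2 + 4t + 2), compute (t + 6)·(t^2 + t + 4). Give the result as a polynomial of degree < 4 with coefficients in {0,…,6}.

t^3 + 3t + 3

Multiply in GF(7)[t]: (t + 6)·(t^2 + t + 4) = t^3 + 3t + 3.
Reduced: t^3 + 3t + 3.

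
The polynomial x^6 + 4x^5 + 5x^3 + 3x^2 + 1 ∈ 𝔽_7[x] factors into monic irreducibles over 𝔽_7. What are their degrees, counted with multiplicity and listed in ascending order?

1, 1, 1, 1, 2

Write g(x) = x^6 + 4x^5 + 5x^3 + 3x^2 + 1.
Linear factors from roots: (x + 6), (x + 5), (x + 3), (x + 2).
Complete factorization: g(x) = (x + 2)·(x + 3)·(x + 5)·(x + 6)·(x^2 + 2x + 3).
Factor degrees with multiplicity: 1 + 1 + 1 + 1 + 2 = 6.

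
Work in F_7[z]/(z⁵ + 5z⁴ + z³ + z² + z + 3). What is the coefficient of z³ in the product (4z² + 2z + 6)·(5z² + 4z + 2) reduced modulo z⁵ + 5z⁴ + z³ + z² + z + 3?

Multiply in F_7[z]: (4z² + 2z + 6)·(5z² + 4z + 2) = 6z⁴ + 5z³ + 4z² + 5.
Reduced: 6z⁴ + 5z³ + 4z² + 5.

5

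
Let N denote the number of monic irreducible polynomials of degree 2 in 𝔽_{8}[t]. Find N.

28

The number of monic irreducibles of degree 2 over GF(8) is (1/2)·Σ_{d∣2} μ(2/d) 8^d.
Divisors of 2: 1, 2; μ(2/d) for each: -1, 1.
Σ = − 8^1 + 8^2 = 56.
N = 56/2 = 28.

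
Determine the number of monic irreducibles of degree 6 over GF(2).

9

The number of monic irreducibles of degree 6 over GF(2) is (1/6)·Σ_{d∣6} μ(6/d) 2^d.
Divisors of 6: 1, 2, 3, 6; μ(6/d) for each: 1, -1, -1, 1.
Σ = 2^1 − 2^2 − 2^3 + 2^6 = 54.
N = 54/6 = 9.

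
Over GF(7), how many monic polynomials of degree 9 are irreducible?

By the necklace-counting formula, N_7(9) = (1/9) Σ_{d|9} μ(9/d)·7^d.
Divisors of 9: 1, 3, 9; μ(9/d) for each: 0, -1, 1.
Σ = − 7^3 + 7^9 = 40353264.
N = 40353264/9 = 4483696.

4483696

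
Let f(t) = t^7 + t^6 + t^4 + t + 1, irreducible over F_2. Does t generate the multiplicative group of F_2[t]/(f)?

Yes

|GF(2^7)^×| = 2^7 − 1 = 127. Prime factorization: 127 = 127.
f is primitive ⇔ t has order 127 in GF(2)[t]/(f), i.e. t^(127/q) ≠ 1 for each prime q | 127.
t^(1) mod f = t.
None equal 1, so t has full order 127; f is primitive.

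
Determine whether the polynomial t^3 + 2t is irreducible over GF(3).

No

Write g(t) = t^3 + 2t.
Check for roots in GF(3): g(0) = 0 → root; g(1) = 0 → root; g(2) = 0 → root.
g(0) = 0, so (t) divides g(t); g is reducible.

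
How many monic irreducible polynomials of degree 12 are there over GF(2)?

335

Gauss's count: N_{2}(12) = (1/12) Σ_{d|12} μ(12/d)·2^d.
Divisors of 12: 1, 2, 3, 4, 6, 12; μ(12/d) for each: 0, 1, 0, -1, -1, 1.
Σ = 2^2 − 2^4 − 2^6 + 2^12 = 4020.
N = 4020/12 = 335.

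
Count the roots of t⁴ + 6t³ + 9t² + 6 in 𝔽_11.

4

Write h(t) = t⁴ + 6t³ + 9t² + 6.
Evaluate at each of the 11 elements of 𝔽_11:
h(0) = 6; h(1) = 0 → root; h(2) = 7; h(3) = 0 → root; h(4) = 9; h(5) = 0 → root; h(6) = 7; h(7) = 0 → root; h(8) = 6; h(9) = 10; h(10) = 10.
Roots: {1, 3, 5, 7}.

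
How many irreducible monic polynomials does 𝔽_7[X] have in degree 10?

28245840

x^(7^10) − x is the product of all monic irreducibles of degree dividing 10; Möbius inversion gives N = (1/10) Σ μ(10/d)·7^d.
Divisors of 10: 1, 2, 5, 10; μ(10/d) for each: 1, -1, -1, 1.
Σ = 7^1 − 7^2 − 7^5 + 7^10 = 282458400.
N = 282458400/10 = 28245840.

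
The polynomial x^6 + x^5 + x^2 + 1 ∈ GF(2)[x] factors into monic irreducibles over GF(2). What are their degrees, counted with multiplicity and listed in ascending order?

Write g(x) = x^6 + x^5 + x^2 + 1.
Roots in GF(2): g(0) = 1; g(1) = 0 → root.
Linear factors from roots: (x + 1).
Complete factorization: g(x) = (x + 1)·(x^2 + x + 1)·(x^3 + x^2 + 1).
Factor degrees with multiplicity: 1 + 2 + 3 = 6.

1, 2, 3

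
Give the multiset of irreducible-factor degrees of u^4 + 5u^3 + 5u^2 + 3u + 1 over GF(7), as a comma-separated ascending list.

2, 2

Write g(u) = u^4 + 5u^3 + 5u^2 + 3u + 1.
Complete factorization: g(u) = (u^2 + u + 3)·(u^2 + 4u + 5).
Factor degrees with multiplicity: 2 + 2 = 4.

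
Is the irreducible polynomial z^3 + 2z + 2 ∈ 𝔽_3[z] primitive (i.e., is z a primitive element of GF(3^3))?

Write f(z) = z^3 + 2z + 2.
|GF(3^3)^×| = 3^3 − 1 = 26. Prime factorization: 26 = 2·13.
f is primitive ⇔ z has order 26 in GF(3)[z]/(f), i.e. z^(26/q) ≠ 1 for each prime q | 26.
z^(13) mod f = 1
z^(2) mod f = z^2.
Since z^(13) = 1, the order of z divides 13 < 26; not primitive.

No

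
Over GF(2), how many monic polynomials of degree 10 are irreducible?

Gauss's count: N_{2}(10) = (1/10) Σ_{d|10} μ(10/d)·2^d.
Divisors of 10: 1, 2, 5, 10; μ(10/d) for each: 1, -1, -1, 1.
Σ = 2^1 − 2^2 − 2^5 + 2^10 = 990.
N = 990/10 = 99.

99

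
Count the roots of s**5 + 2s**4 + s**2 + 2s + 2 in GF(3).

0

Write h(s) = s**5 + 2s**4 + s**2 + 2s + 2.
Evaluate at each of the 3 elements of GF(3):
h(0) = 2; h(1) = 2; h(2) = 2.
No element is a root.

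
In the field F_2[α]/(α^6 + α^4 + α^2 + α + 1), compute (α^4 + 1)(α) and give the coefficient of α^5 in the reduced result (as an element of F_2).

Multiply in F_2[α]: (α^4 + 1)·(α) = α^5 + α.
Reduced: α^5 + α.

1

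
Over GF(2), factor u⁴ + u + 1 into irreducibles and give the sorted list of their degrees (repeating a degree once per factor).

4

Write h(u) = u⁴ + u + 1.
Roots in GF(2): h(0) = 1; h(1) = 1.
Complete factorization: h(u) = (u⁴ + u + 1).
Factor degrees with multiplicity: 4 = 4.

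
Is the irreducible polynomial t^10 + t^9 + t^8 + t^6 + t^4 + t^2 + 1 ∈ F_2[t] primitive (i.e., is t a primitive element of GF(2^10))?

Yes

Write f(t) = t^10 + t^9 + t^8 + t^6 + t^4 + t^2 + 1.
|GF(2^10)^×| = 2^10 − 1 = 1023. Prime factorization: 1023 = 3·11·31.
f is primitive ⇔ t has order 1023 in GF(2)[t]/(f), i.e. t^(1023/q) ≠ 1 for each prime q | 1023.
t^(341) mod f = t^9 + t^8 + t^6 + t^5 + t^3 + t^2 + 1.
t^(93) mod f = t^9 + t^7 + t^6 + t^5 + t^4 + t^3 + t^2 + t.
t^(33) mod f = t^8 + t^7 + t^5 + t^4 + t^2.
None equal 1, so t has full order 1023; f is primitive.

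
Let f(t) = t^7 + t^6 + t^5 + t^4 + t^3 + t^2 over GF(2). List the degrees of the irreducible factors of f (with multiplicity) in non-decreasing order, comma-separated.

Roots in GF(2): f(0) = 0 → root; f(1) = 0 → root.
Linear factors from roots: (t), (t + 1).
Complete factorization: f(t) = (t + 1)·(t)^2·(t^2 + t + 1)^2.
Factor degrees with multiplicity: 1 + 1 + 1 + 2 + 2 = 7.

1, 1, 1, 2, 2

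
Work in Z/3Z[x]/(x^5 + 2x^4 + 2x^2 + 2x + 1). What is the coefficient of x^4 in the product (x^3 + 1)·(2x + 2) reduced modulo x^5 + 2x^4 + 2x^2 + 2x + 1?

Multiply in Z/3Z[x]: (x^3 + 1)·(2x + 2) = 2x^4 + 2x^3 + 2x + 2.
Reduced: 2x^4 + 2x^3 + 2x + 2.

2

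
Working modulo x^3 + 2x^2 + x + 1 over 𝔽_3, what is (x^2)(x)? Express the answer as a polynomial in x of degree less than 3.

x^2 + 2x + 2

Multiply in 𝔽_3[x]: (x^2)·(x) = x^3.
Reduce using x^3 ≡ x^2 + 2x + 2 (mod x^3 + 2x^2 + x + 1).
Reduced: x^2 + 2x + 2.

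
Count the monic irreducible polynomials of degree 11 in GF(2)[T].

186

Gauss's count: N_{2}(11) = (1/11) Σ_{d|11} μ(11/d)·2^d.
Divisors of 11: 1, 11; μ(11/d) for each: -1, 1.
Σ = − 2^1 + 2^11 = 2046.
N = 2046/11 = 186.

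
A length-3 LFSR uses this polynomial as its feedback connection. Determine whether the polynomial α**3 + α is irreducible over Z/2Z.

No

Write g(α) = α**3 + α.
Check for roots in Z/2Z: g(0) = 0 → root; g(1) = 0 → root.
g(0) = 0, so (α) divides g(α); g is reducible.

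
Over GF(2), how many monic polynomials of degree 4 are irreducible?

3

Gauss's count: N_{2}(4) = (1/4) Σ_{d|4} μ(4/d)·2^d.
Divisors of 4: 1, 2, 4; μ(4/d) for each: 0, -1, 1.
Σ = − 2^2 + 2^4 = 12.
N = 12/4 = 3.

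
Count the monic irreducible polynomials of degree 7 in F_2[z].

The number of monic irreducibles of degree 7 over GF(2) is (1/7)·Σ_{d∣7} μ(7/d) 2^d.
Divisors of 7: 1, 7; μ(7/d) for each: -1, 1.
Σ = − 2^1 + 2^7 = 126.
N = 126/7 = 18.

18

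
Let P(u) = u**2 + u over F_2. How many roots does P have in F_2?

2

Evaluate at each of the 2 elements of F_2:
P(0) = 0 → root; P(1) = 0 → root.
Roots: {0, 1}.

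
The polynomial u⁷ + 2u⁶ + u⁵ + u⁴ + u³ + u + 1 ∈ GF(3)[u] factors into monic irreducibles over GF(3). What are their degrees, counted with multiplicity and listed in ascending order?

1, 1, 2, 3

Write h(u) = u⁷ + 2u⁶ + u⁵ + u⁴ + u³ + u + 1.
Roots in GF(3): h(0) = 1; h(1) = 2; h(2) = 0 → root.
Linear factors from roots: (u + 1).
Complete factorization: h(u) = (u + 1)^2·(u² + 1)·(u³ + 2u + 1).
Factor degrees with multiplicity: 1 + 1 + 2 + 3 = 7.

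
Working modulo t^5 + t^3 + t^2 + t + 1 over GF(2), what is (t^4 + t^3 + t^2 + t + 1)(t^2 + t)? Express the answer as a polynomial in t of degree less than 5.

t^4 + t^3 + t^2

Multiply in GF(2)[t]: (t^4 + t^3 + t^2 + t + 1)·(t^2 + t) = t^6 + t.
Reduce using t^5 ≡ t^3 + t^2 + t + 1 (mod t^5 + t^3 + t^2 + t + 1).
Reduced: t^4 + t^3 + t^2.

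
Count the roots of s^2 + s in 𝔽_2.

2

Write h(s) = s^2 + s.
Evaluate at each of the 2 elements of 𝔽_2:
h(0) = 0 → root; h(1) = 0 → root.
Roots: {0, 1}.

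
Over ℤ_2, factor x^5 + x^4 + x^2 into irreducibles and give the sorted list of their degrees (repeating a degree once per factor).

Write g(x) = x^5 + x^4 + x^2.
Roots in ℤ_2: g(0) = 0 → root; g(1) = 1.
Linear factors from roots: (x).
Complete factorization: g(x) = (x)^2·(x^3 + x^2 + 1).
Factor degrees with multiplicity: 1 + 1 + 3 = 5.

1, 1, 3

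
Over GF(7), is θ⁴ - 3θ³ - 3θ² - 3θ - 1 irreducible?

Write f(θ) = θ⁴ - 3θ³ - 3θ² - 3θ - 1.
Check for roots in GF(7): f(0) = 6; f(1) = 5; f(2) = 1; f(3) = 5; f(4) = 3; f(5) = 5; f(6) = 3.
No roots, so no linear factors.
Degree-2 irreducible divisors: test the 21 monic irreducibles of degree 2 over GF(7).
None of them divide f (all give nonzero remainder).
No irreducible factor of degree ≤ 2 exists, so f is irreducible over GF(7).

Yes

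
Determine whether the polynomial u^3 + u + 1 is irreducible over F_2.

Yes

Write m(u) = u^3 + u + 1.
Check for roots in F_2: m(0) = 1; m(1) = 1.
No roots. A degree-3 polynomial over a field with no linear factor is irreducible.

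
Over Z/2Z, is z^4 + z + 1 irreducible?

Yes

Write P(z) = z^4 + z + 1.
Check for roots in Z/2Z: P(0) = 1; P(1) = 1.
No roots, so no linear factors.
Monic irreducibles of degree 2 over GF(2): z^2 + z + 1.
None of them divide P (all give nonzero remainder).
No irreducible factor of degree ≤ 2 exists, so P is irreducible over GF(2).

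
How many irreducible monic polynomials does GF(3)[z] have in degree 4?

18

The number of monic irreducibles of degree 4 over GF(3) is (1/4)·Σ_{d∣4} μ(4/d) 3^d.
Divisors of 4: 1, 2, 4; μ(4/d) for each: 0, -1, 1.
Σ = − 3^2 + 3^4 = 72.
N = 72/4 = 18.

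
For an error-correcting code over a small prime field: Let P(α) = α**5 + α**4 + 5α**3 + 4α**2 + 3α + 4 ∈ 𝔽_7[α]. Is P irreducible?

Check for roots in 𝔽_7: P(0) = 4; P(1) = 4; P(2) = 2; P(3) = 4; P(4) = 0 → root; P(5) = 0 → root; P(6) = 0 → root.
P(4) = 0, so (α − 4) divides P(α); P is reducible.

No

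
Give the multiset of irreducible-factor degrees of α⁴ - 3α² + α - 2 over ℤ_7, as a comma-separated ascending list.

1, 1, 2

Write f(α) = α⁴ - 3α² + α - 2.
Linear factors from roots: (α + 3), (α + 2).
Complete factorization: f(α) = (α + 2)·(α + 3)·(α² + 2α + 2).
Factor degrees with multiplicity: 1 + 1 + 2 = 4.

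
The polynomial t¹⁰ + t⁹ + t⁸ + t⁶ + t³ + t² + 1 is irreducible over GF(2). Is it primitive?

Yes

Write f(t) = t¹⁰ + t⁹ + t⁸ + t⁶ + t³ + t² + 1.
|GF(2^10)^×| = 2^10 − 1 = 1023. Prime factorization: 1023 = 3·11·31.
f is primitive ⇔ t has order 1023 in GF(2)[t]/(f), i.e. t^(1023/q) ≠ 1 for each prime q | 1023.
t^(341) mod f = t⁹ + t⁷ + t⁶ + t⁵.
t^(93) mod f = t⁸ + t⁷ + t⁵ + t² + 1.
t^(33) mod f = t⁷ + t⁶ + t².
None equal 1, so t has full order 1023; f is primitive.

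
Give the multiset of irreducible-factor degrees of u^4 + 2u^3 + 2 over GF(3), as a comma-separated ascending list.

Write g(u) = u^4 + 2u^3 + 2.
Roots in GF(3): g(0) = 2; g(1) = 2; g(2) = 1.
Complete factorization: g(u) = (u^4 + 2u^3 + 2).
Factor degrees with multiplicity: 4 = 4.

4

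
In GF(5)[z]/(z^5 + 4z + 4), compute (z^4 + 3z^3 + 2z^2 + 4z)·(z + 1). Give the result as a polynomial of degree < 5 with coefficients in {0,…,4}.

Multiply in GF(5)[z]: (z^4 + 3z^3 + 2z^2 + 4z)·(z + 1) = z^5 + 4z^4 + z^2 + 4z.
Reduce using z^5 ≡ z + 1 (mod z^5 + 4z + 4).
Reduced: 4z^4 + z^2 + 1.

4z^4 + z^2 + 1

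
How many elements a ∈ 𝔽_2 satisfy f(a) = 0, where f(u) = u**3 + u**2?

Evaluate at each of the 2 elements of 𝔽_2:
f(0) = 0 → root; f(1) = 0 → root.
Roots: {0, 1}.

2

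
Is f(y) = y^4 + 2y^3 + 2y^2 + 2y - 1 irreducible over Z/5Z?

Yes

Check for roots in Z/5Z: f(0) = 4; f(1) = 1; f(2) = 3; f(3) = 3; f(4) = 3.
No roots, so no linear factors.
Degree-2 irreducible divisors: test the 10 monic irreducibles of degree 2 over GF(5).
None of them divide f (all give nonzero remainder).
No irreducible factor of degree ≤ 2 exists, so f is irreducible over GF(5).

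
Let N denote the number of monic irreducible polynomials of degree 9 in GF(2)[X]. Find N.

By the necklace-counting formula, N_2(9) = (1/9) Σ_{d|9} μ(9/d)·2^d.
Divisors of 9: 1, 3, 9; μ(9/d) for each: 0, -1, 1.
Σ = − 2^3 + 2^9 = 504.
N = 504/9 = 56.

56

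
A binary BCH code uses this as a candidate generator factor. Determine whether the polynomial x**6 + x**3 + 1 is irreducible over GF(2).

Write m(x) = x**6 + x**3 + 1.
Check for roots in GF(2): m(0) = 1; m(1) = 1.
No roots, so no linear factors.
Monic irreducibles of degree 2 over GF(2): x**2 + x + 1.
None of them divide m (all give nonzero remainder).
Monic irreducibles of degree 3 over GF(2): x**3 + x + 1, x**3 + x**2 + 1.
None of them divide m (all give nonzero remainder).
No irreducible factor of degree ≤ 3 exists, so m is irreducible over GF(2).

Yes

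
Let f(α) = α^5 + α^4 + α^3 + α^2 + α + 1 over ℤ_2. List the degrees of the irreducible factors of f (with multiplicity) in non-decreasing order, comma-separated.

1, 2, 2

Roots in ℤ_2: f(0) = 1; f(1) = 0 → root.
Linear factors from roots: (α + 1).
Complete factorization: f(α) = (α + 1)·(α^2 + α + 1)^2.
Factor degrees with multiplicity: 1 + 2 + 2 = 5.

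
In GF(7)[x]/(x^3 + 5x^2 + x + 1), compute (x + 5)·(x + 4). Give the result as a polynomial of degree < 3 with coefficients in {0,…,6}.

x^2 + 2x + 6

Multiply in GF(7)[x]: (x + 5)·(x + 4) = x^2 + 2x + 6.
Reduced: x^2 + 2x + 6.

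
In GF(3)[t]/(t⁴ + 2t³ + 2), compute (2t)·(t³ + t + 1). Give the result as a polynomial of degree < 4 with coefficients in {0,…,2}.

2t^3 + 2t^2 + 2t + 2

Multiply in GF(3)[t]: (2t)·(t³ + t + 1) = 2t⁴ + 2t² + 2t.
Reduce using t⁴ ≡ t³ + 1 (mod t⁴ + 2t³ + 2).
Reduced: 2t³ + 2t² + 2t + 2.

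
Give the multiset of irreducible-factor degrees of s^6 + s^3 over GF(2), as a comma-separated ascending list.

Write g(s) = s^6 + s^3.
Roots in GF(2): g(0) = 0 → root; g(1) = 0 → root.
Linear factors from roots: (s), (s + 1).
Complete factorization: g(s) = (s + 1)·(s)^3·(s^2 + s + 1).
Factor degrees with multiplicity: 1 + 1 + 1 + 1 + 2 = 6.

1, 1, 1, 1, 2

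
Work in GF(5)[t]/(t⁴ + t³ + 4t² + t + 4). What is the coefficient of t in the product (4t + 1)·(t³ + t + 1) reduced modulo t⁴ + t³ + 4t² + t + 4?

1

Multiply in GF(5)[t]: (4t + 1)·(t³ + t + 1) = 4t⁴ + t³ + 4t² + 1.
Reduce using t⁴ ≡ 4t³ + t² + 4t + 1 (mod t⁴ + t³ + 4t² + t + 4).
Reduced: 2t³ + 3t² + t.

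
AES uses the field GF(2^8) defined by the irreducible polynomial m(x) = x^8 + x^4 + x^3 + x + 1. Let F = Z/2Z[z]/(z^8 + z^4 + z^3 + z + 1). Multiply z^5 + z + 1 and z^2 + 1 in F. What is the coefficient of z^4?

0

Multiply in Z/2Z[z]: (z^5 + z + 1)·(z^2 + 1) = z^7 + z^5 + z^3 + z^2 + z + 1.
Reduced: z^7 + z^5 + z^3 + z^2 + z + 1.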